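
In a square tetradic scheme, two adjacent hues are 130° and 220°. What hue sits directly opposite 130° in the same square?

310°

A square tetradic scheme places four hues 90° apart; opposite corners are 180° apart.
130 + 180 = 310°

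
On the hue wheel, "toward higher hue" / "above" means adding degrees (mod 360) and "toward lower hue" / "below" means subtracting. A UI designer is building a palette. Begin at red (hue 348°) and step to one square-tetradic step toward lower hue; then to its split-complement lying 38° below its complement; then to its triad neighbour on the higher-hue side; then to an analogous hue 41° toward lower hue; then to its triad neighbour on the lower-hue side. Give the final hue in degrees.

359°

348 − 90 = 258°   (square ↓)
258 + 142 = 400 → 400 − 360 = 40°   (split-comp 38° ↓)
40 + 120 = 160°   (triadic ↑)
160 − 41 = 119°   (analog 41° ↓)
119 − 120 = -1 → -1 + 360 = 359°   (triadic ↓)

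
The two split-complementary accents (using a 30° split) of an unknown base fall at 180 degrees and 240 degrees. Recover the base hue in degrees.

The accents sit 30° either side of the complement, so the complement is their short-arc midpoint on the wheel.
Short-arc midpoint of 180° and 240°: 210°.
Base is 180° from the complement: 210 − 180 = 30°

30°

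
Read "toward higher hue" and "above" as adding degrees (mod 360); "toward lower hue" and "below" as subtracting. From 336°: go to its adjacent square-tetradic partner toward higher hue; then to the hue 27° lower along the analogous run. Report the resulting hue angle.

336 + 90 = 426 → 426 − 360 = 66°   (square ↑)
66 − 27 = 39°   (analog 27° ↓)

39°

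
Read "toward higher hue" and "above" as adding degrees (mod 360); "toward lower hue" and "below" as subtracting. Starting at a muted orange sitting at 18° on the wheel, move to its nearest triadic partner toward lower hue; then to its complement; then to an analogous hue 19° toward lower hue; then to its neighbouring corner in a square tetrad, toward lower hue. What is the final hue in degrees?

18 − 120 = -102 → -102 + 360 = 258°   (triadic ↓)
258 + 180 = 438 → 438 − 360 = 78°   (complement)
78 − 19 = 59°   (analog 19° ↓)
59 − 90 = -31 → -31 + 360 = 329°   (square ↓)

329°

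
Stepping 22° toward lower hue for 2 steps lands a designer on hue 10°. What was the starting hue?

54°

2 steps of 22° (toward lower hue) give a net shift of −44°.
Start = end − shift: 10 + 44 = 54°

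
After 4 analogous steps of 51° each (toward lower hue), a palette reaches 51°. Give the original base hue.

255°

4 steps of 51° (toward lower hue) give a net shift of −204°.
Start = end − shift: 51 + 204 = 255°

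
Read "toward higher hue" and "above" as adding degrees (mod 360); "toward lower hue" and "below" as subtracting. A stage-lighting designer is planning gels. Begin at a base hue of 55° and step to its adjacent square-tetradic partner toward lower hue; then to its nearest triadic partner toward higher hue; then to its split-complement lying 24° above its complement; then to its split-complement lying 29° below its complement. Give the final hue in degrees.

−90° (square ↓): 55 − 90 = -35 → -35 + 360 = 325°
+120° (triadic ↑): 325 + 120 = 445 → 445 − 360 = 85°
+204° (split-comp 24° ↑): 85 + 204 = 289°
+151° (split-comp 29° ↓): 289 + 151 = 440 → 440 − 360 = 80°

80°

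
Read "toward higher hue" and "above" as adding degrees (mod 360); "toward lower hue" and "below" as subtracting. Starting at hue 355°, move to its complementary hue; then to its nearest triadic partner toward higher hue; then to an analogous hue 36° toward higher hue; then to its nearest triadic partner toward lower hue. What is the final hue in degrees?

complement +180°: 355 + 180 = 535 → 535 − 360 = 175°
triadic ↑ +120°: 175 + 120 = 295°
analog 36° ↑ +36°: 295 + 36 = 331°
triadic ↓ −120°: 331 − 120 = 211°

211°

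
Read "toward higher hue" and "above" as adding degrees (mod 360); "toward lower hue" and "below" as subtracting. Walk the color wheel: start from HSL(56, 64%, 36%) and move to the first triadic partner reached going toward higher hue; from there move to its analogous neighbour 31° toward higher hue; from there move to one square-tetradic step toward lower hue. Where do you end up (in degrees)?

117°

+120° (triadic ↑): 56 + 120 = 176°
+31° (analog 31° ↑): 176 + 31 = 207°
−90° (square ↓): 207 − 90 = 117°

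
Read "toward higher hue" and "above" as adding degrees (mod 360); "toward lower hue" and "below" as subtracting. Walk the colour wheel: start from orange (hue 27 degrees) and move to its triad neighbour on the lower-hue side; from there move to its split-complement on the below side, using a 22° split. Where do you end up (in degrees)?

−120° (triadic ↓): 27 − 120 = -93 → -93 + 360 = 267°
+158° (split-comp 22° ↓): 267 + 158 = 425 → 425 − 360 = 65°

65°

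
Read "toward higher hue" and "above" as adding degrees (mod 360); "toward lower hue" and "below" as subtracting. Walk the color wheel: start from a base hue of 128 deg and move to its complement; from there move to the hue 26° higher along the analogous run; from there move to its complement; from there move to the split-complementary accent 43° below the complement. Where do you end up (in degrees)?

291°

128 + 180 = 308°   (complement)
308 + 26 = 334°   (analog 26° ↑)
334 + 180 = 514 → 514 − 360 = 154°   (complement)
154 + 137 = 291°   (split-comp 43° ↓)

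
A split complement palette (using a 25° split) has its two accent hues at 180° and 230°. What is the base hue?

The accents sit 25° either side of the complement, so the complement is their short-arc midpoint on the wheel.
Short-arc midpoint of 180° and 230°: 205°.
Base is 180° from the complement: 205 − 180 = 25°

25°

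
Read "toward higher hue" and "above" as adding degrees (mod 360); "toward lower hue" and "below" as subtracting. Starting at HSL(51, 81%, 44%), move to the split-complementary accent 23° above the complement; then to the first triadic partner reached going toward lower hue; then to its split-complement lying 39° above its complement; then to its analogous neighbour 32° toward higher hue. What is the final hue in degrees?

25°

51 + 203 = 254°   (split-comp 23° ↑)
254 − 120 = 134°   (triadic ↓)
134 + 219 = 353°   (split-comp 39° ↑)
353 + 32 = 385 → 385 − 360 = 25°   (analog 32° ↑)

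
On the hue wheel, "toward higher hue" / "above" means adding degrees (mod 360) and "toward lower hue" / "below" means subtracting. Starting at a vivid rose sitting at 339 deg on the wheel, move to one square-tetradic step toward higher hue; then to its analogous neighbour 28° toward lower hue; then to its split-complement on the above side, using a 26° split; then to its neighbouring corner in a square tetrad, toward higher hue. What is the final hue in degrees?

+90° (square ↑): 339 + 90 = 429 → 429 − 360 = 69°
−28° (analog 28° ↓): 69 − 28 = 41°
+206° (split-comp 26° ↑): 41 + 206 = 247°
+90° (square ↑): 247 + 90 = 337°

337°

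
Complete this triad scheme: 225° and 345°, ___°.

A triad places three hues 120° apart.
The full set through 225° is {105°, 225°, 345°}.
Given {225°, 345°}, the missing hue is 105°.

105°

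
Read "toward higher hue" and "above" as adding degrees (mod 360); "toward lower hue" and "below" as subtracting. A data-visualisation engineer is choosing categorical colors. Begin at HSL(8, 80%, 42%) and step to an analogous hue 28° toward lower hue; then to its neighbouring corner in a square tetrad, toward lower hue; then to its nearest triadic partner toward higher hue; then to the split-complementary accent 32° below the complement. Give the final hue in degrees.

158°

8 − 28 = -20 → -20 + 360 = 340°   (analog 28° ↓)
340 − 90 = 250°   (square ↓)
250 + 120 = 370 → 370 − 360 = 10°   (triadic ↑)
10 + 148 = 158°   (split-comp 32° ↓)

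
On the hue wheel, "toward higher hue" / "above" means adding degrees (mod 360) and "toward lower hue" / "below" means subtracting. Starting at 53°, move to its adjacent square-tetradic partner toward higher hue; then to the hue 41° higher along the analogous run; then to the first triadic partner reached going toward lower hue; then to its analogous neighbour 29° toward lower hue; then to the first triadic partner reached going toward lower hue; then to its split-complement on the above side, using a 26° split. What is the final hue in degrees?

square ↑ +90°: 53 + 90 = 143°
analog 41° ↑ +41°: 143 + 41 = 184°
triadic ↓ −120°: 184 − 120 = 64°
analog 29° ↓ −29°: 64 − 29 = 35°
triadic ↓ −120°: 35 − 120 = -85 → -85 + 360 = 275°
split-comp 26° ↑ +206°: 275 + 206 = 481 → 481 − 360 = 121°

121°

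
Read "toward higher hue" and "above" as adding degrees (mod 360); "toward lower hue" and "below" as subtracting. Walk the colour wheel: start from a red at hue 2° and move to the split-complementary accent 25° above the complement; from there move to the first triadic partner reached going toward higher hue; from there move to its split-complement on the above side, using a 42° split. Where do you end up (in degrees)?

+205° (split-comp 25° ↑): 2 + 205 = 207°
+120° (triadic ↑): 207 + 120 = 327°
+222° (split-comp 42° ↑): 327 + 222 = 549 → 549 − 360 = 189°

189°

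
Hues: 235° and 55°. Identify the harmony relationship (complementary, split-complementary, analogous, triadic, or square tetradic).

Sort the hues: 55°, 235°.
Successive gaps around the wheel: 180°, 180°.
Two hues 180° apart are complementary.

complementary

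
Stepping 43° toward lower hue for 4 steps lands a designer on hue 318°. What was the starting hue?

4 steps of 43° (toward lower hue) give a net shift of −172°.
Start = end − shift: 318 + 172 = 490 → 490 − 360 = 130°

130°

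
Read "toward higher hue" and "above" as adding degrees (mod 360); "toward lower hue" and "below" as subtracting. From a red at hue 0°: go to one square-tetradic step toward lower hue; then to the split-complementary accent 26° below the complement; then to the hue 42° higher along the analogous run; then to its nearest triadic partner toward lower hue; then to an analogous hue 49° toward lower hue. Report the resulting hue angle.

square ↓ −90°: 0 − 90 = -90 → -90 + 360 = 270°
split-comp 26° ↓ +154°: 270 + 154 = 424 → 424 − 360 = 64°
analog 42° ↑ +42°: 64 + 42 = 106°
triadic ↓ −120°: 106 − 120 = -14 → -14 + 360 = 346°
analog 49° ↓ −49°: 346 − 49 = 297°

297°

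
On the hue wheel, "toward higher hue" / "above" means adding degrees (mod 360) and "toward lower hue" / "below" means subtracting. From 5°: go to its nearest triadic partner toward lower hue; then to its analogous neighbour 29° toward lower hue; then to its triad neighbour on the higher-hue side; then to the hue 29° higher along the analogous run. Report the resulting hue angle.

5°

5 − 120 = -115 → -115 + 360 = 245°   (triadic ↓)
245 − 29 = 216°   (analog 29° ↓)
216 + 120 = 336°   (triadic ↑)
336 + 29 = 365 → 365 − 360 = 5°   (analog 29° ↑)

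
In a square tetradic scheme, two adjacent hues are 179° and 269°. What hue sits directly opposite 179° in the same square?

A square tetradic scheme places four hues 90° apart; opposite corners are 180° apart.
179 + 180 = 359°

359°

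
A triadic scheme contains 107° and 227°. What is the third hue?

347°

A triad spaces three hues 120° apart.
The full set is {107°, 227°, 347°}.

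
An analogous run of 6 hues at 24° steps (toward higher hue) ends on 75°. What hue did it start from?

5 steps of 24° (toward higher hue) give a net shift of +120°.
Start = end − shift: 75 − 120 = -45 → -45 + 360 = 315°

315°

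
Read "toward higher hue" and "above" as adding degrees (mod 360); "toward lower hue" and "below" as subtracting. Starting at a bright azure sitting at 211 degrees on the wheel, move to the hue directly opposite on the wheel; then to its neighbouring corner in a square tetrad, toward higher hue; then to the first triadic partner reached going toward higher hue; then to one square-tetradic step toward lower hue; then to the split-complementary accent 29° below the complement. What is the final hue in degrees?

complement +180°: 211 + 180 = 391 → 391 − 360 = 31°
square ↑ +90°: 31 + 90 = 121°
triadic ↑ +120°: 121 + 120 = 241°
square ↓ −90°: 241 − 90 = 151°
split-comp 29° ↓ +151°: 151 + 151 = 302°

302°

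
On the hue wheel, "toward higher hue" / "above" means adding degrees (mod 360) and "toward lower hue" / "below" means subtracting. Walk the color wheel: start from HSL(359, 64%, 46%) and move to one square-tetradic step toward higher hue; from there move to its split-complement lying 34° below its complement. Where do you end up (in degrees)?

235°

359 + 90 = 449 → 449 − 360 = 89°   (square ↑)
89 + 146 = 235°   (split-comp 34° ↓)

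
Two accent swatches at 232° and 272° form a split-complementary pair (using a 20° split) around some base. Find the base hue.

The accents sit 20° either side of the complement, so the complement is their short-arc midpoint on the wheel.
Short-arc midpoint of 232° and 272°: 252°.
Base is 180° from the complement: 252 − 180 = 72°

72°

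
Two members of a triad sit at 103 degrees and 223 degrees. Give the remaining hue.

343°

A triad spaces three hues 120° apart.
The full set is {103°, 223°, 343°}.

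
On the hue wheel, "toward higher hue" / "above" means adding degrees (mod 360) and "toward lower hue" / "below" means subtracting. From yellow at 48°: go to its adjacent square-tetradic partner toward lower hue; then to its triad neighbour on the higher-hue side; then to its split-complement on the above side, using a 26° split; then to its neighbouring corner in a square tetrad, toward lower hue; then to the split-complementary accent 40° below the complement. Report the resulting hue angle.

−90° (square ↓): 48 − 90 = -42 → -42 + 360 = 318°
+120° (triadic ↑): 318 + 120 = 438 → 438 − 360 = 78°
+206° (split-comp 26° ↑): 78 + 206 = 284°
−90° (square ↓): 284 − 90 = 194°
+140° (split-comp 40° ↓): 194 + 140 = 334°

334°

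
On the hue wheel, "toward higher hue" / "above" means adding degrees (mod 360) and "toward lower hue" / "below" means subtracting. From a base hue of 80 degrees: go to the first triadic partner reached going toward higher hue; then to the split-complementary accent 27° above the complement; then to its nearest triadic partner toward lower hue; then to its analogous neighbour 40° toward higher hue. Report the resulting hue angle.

327°

+120° (triadic ↑): 80 + 120 = 200°
+207° (split-comp 27° ↑): 200 + 207 = 407 → 407 − 360 = 47°
−120° (triadic ↓): 47 − 120 = -73 → -73 + 360 = 287°
+40° (analog 40° ↑): 287 + 40 = 327°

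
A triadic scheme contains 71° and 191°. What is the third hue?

311°

A triad spaces three hues 120° apart.
The full set is {71°, 191°, 311°}.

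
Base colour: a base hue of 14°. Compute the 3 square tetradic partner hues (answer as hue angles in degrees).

A square tetradic scheme places four hues every 90°.
14 + 90 = 104°
14 + 180 = 194°
14 + 270 = 284°

104°, 194° and 284°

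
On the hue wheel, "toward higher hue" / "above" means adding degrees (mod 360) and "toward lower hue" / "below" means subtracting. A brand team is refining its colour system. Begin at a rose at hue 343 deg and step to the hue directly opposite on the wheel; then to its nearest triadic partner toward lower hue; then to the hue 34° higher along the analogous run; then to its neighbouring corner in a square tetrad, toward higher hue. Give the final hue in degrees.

167°

343 + 180 = 523 → 523 − 360 = 163°   (complement)
163 − 120 = 43°   (triadic ↓)
43 + 34 = 77°   (analog 34° ↑)
77 + 90 = 167°   (square ↑)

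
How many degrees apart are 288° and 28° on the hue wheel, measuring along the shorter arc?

|288 − 28| = 260.
The shorter arc is 360 − 260 = 100°.

100°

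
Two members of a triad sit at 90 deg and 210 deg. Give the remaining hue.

330°

A triad spaces three hues 120° apart.
The full set is {90°, 210°, 330°}.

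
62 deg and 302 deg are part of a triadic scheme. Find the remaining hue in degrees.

A triad places three hues 120° apart.
The full set through 62° is {62°, 182°, 302°}.
Given {62°, 302°}, the missing hue is 182°.

182°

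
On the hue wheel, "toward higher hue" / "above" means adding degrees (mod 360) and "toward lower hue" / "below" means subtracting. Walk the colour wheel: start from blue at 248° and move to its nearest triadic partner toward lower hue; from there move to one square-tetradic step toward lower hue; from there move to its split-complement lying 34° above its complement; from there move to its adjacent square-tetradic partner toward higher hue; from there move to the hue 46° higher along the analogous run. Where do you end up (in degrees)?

248 − 120 = 128°   (triadic ↓)
128 − 90 = 38°   (square ↓)
38 + 214 = 252°   (split-comp 34° ↑)
252 + 90 = 342°   (square ↑)
342 + 46 = 388 → 388 − 360 = 28°   (analog 46° ↑)

28°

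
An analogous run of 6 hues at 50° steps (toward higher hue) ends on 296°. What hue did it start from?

46°

5 steps of 50° (toward higher hue) give a net shift of +250°.
Start = end − shift: 296 − 250 = 46°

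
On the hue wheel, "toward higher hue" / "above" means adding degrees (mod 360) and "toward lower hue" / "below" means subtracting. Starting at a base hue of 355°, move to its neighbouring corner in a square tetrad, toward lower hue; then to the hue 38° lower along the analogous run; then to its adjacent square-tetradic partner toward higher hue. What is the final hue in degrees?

317°

−90° (square ↓): 355 − 90 = 265°
−38° (analog 38° ↓): 265 − 38 = 227°
+90° (square ↑): 227 + 90 = 317°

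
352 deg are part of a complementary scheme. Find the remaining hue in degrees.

172°

The complement sits 180° across the wheel.
The full set through 352° is {172°, 352°}.
Given {352°}, the missing hue is 172°.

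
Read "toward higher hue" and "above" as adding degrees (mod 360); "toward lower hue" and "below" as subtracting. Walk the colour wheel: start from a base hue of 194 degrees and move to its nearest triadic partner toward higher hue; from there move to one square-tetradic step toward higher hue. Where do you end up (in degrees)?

triadic ↑ +120°: 194 + 120 = 314°
square ↑ +90°: 314 + 90 = 404 → 404 − 360 = 44°

44°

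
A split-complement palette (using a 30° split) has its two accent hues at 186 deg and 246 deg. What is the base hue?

The accents sit 30° either side of the complement, so the complement is their short-arc midpoint on the wheel.
Short-arc midpoint of 186° and 246°: 216°.
Base is 180° from the complement: 216 − 180 = 36°

36°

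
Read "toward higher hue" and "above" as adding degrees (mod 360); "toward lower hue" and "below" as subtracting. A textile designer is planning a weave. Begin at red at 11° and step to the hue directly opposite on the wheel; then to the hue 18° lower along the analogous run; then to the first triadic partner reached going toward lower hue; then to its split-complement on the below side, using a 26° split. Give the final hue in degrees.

207°

11 + 180 = 191°   (complement)
191 − 18 = 173°   (analog 18° ↓)
173 − 120 = 53°   (triadic ↓)
53 + 154 = 207°   (split-comp 26° ↓)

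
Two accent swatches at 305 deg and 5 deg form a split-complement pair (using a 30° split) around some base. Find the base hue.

The accents sit 30° either side of the complement, so the complement is their short-arc midpoint on the wheel.
Short-arc midpoint of 305° and 5°: 335°.
Base is 180° from the complement: 335 − 180 = 155°

155°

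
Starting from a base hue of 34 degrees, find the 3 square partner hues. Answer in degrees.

A square tetradic scheme places four hues every 90°.
34 + 90 = 124°
34 + 180 = 214°
34 + 270 = 304°

124°, 214° and 304°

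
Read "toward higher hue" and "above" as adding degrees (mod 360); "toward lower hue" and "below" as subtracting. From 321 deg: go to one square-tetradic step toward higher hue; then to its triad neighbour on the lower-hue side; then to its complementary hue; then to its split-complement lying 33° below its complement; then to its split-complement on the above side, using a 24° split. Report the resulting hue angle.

102°

321 + 90 = 411 → 411 − 360 = 51°   (square ↑)
51 − 120 = -69 → -69 + 360 = 291°   (triadic ↓)
291 + 180 = 471 → 471 − 360 = 111°   (complement)
111 + 147 = 258°   (split-comp 33° ↓)
258 + 204 = 462 → 462 − 360 = 102°   (split-comp 24° ↑)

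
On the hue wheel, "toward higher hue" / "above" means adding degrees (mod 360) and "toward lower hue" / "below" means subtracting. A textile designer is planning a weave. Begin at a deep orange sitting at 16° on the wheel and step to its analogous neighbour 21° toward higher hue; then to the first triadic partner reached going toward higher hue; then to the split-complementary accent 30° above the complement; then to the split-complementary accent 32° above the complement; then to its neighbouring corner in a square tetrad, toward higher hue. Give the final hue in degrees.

analog 21° ↑ +21°: 16 + 21 = 37°
triadic ↑ +120°: 37 + 120 = 157°
split-comp 30° ↑ +210°: 157 + 210 = 367 → 367 − 360 = 7°
split-comp 32° ↑ +212°: 7 + 212 = 219°
square ↑ +90°: 219 + 90 = 309°

309°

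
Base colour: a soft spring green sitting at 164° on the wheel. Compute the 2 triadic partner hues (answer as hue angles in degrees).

A triad places three hues 120° apart.
164 + 120 = 284°
164 + 240 = 404 → 404 − 360 = 44°

284° and 44°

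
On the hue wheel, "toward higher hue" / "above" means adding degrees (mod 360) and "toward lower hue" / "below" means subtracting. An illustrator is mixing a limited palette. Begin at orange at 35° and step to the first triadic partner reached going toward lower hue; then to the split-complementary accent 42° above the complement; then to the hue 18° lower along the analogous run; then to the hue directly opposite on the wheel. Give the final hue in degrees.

35 − 120 = -85 → -85 + 360 = 275°   (triadic ↓)
275 + 222 = 497 → 497 − 360 = 137°   (split-comp 42° ↑)
137 − 18 = 119°   (analog 18° ↓)
119 + 180 = 299°   (complement)

299°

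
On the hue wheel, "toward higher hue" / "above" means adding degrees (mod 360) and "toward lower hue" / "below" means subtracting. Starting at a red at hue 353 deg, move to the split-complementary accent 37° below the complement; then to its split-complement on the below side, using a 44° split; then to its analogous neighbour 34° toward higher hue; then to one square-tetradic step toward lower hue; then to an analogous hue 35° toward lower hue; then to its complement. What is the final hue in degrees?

1°

split-comp 37° ↓ +143°: 353 + 143 = 496 → 496 − 360 = 136°
split-comp 44° ↓ +136°: 136 + 136 = 272°
analog 34° ↑ +34°: 272 + 34 = 306°
square ↓ −90°: 306 − 90 = 216°
analog 35° ↓ −35°: 216 − 35 = 181°
complement +180°: 181 + 180 = 361 → 361 − 360 = 1°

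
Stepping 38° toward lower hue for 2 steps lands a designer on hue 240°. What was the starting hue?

316°

2 steps of 38° (toward lower hue) give a net shift of −76°.
Start = end − shift: 240 + 76 = 316°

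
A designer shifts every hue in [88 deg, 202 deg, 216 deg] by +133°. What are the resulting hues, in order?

88 + 133 = 221°
202 + 133 = 335°
216 + 133 = 349°

221°, 335°, 349°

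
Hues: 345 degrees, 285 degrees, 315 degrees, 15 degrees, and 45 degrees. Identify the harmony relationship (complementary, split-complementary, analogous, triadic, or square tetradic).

Sort the hues: 15°, 45°, 285°, 315°, 345°.
Successive gaps around the wheel: 30°, 240°, 30°, 30°, 30°.
A run of hues at equal small steps (30°) with one large closing gap is an analogous group.

analogous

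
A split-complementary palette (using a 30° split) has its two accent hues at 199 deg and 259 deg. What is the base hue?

The accents sit 30° either side of the complement, so the complement is their short-arc midpoint on the wheel.
Short-arc midpoint of 199° and 259°: 229°.
Base is 180° from the complement: 229 − 180 = 49°

49°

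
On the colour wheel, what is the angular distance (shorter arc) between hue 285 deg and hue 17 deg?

|285 − 17| = 268.
The shorter arc is 360 − 268 = 92°.

92°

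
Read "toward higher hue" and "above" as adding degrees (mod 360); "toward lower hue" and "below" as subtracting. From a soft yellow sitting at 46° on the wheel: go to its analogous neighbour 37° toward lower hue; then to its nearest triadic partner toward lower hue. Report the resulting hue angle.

−37° (analog 37° ↓): 46 − 37 = 9°
−120° (triadic ↓): 9 − 120 = -111 → -111 + 360 = 249°

249°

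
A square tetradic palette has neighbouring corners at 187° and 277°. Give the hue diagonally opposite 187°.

A square tetradic scheme places four hues 90° apart; opposite corners are 180° apart.
187 + 180 = 367 → 367 − 360 = 7°

7°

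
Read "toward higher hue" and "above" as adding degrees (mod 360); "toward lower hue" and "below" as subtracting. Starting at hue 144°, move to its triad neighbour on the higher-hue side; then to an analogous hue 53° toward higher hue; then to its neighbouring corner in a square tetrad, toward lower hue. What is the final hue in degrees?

227°

144 + 120 = 264°   (triadic ↑)
264 + 53 = 317°   (analog 53° ↑)
317 − 90 = 227°   (square ↓)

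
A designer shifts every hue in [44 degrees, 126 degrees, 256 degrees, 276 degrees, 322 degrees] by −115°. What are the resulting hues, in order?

44 − 115 = -71 → -71 + 360 = 289°
126 − 115 = 11°
256 − 115 = 141°
276 − 115 = 161°
322 − 115 = 207°

289°, 11°, 141°, 161°, 207°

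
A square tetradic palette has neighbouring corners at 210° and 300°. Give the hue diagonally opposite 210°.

30°

A square tetradic scheme places four hues 90° apart; opposite corners are 180° apart.
210 + 180 = 390 → 390 − 360 = 30°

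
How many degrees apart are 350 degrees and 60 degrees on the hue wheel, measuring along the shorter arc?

70°

|350 − 60| = 290.
The shorter arc is 360 − 290 = 70°.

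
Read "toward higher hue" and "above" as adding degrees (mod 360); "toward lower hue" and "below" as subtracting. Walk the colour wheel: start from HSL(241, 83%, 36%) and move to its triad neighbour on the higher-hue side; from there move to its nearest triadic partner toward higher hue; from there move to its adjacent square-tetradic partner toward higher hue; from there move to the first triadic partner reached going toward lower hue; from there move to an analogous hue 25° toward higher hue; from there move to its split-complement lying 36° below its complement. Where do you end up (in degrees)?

triadic ↑ +120°: 241 + 120 = 361 → 361 − 360 = 1°
triadic ↑ +120°: 1 + 120 = 121°
square ↑ +90°: 121 + 90 = 211°
triadic ↓ −120°: 211 − 120 = 91°
analog 25° ↑ +25°: 91 + 25 = 116°
split-comp 36° ↓ +144°: 116 + 144 = 260°

260°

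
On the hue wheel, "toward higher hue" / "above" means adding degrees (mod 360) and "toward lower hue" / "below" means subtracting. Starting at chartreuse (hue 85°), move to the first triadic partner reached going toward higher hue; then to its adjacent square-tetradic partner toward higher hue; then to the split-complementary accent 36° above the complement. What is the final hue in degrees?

triadic ↑ +120°: 85 + 120 = 205°
square ↑ +90°: 205 + 90 = 295°
split-comp 36° ↑ +216°: 295 + 216 = 511 → 511 − 360 = 151°

151°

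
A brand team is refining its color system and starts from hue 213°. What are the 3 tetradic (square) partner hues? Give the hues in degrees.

213 + 90 = 303°
213 + 180 = 393 → 393 − 360 = 33°
213 + 270 = 483 → 483 − 360 = 123°

303°, 33° and 123°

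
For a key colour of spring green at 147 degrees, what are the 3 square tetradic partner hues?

237°, 327°, and 57°

A square tetradic scheme places four hues every 90°.
147 + 90 = 237°
147 + 180 = 327°
147 + 270 = 417 → 417 − 360 = 57°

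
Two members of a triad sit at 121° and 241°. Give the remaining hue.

1°

A triad spaces three hues 120° apart.
The full set is {1°, 121°, 241°}.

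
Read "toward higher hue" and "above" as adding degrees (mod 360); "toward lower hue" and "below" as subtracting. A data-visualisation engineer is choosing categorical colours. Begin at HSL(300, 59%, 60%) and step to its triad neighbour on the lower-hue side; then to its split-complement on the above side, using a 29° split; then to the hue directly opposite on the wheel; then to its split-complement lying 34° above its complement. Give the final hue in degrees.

63°

−120° (triadic ↓): 300 − 120 = 180°
+209° (split-comp 29° ↑): 180 + 209 = 389 → 389 − 360 = 29°
+180° (complement): 29 + 180 = 209°
+214° (split-comp 34° ↑): 209 + 214 = 423 → 423 − 360 = 63°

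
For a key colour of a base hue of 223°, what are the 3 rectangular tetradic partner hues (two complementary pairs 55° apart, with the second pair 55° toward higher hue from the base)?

278°, 43° and 98°

A rectangular tetradic uses two complementary pairs 55° apart: offsets 0°, 55°, 180°, 235°.
223 + 55 = 278°
223 + 180 = 403 → 403 − 360 = 43°
223 + 235 = 458 → 458 − 360 = 98°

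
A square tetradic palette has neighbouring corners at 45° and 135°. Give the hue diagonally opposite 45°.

225°

A square tetradic scheme places four hues 90° apart; opposite corners are 180° apart.
45 + 180 = 225°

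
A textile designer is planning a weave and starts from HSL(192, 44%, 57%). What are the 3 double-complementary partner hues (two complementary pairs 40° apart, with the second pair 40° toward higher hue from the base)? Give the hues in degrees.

192 + 40 = 232°
192 + 180 = 372 → 372 − 360 = 12°
192 + 220 = 412 → 412 − 360 = 52°

232°, 12°, 52°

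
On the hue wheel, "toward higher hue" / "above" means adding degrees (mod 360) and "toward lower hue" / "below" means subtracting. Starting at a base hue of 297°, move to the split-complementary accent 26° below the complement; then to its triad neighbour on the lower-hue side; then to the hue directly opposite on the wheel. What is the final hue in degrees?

split-comp 26° ↓ +154°: 297 + 154 = 451 → 451 − 360 = 91°
triadic ↓ −120°: 91 − 120 = -29 → -29 + 360 = 331°
complement +180°: 331 + 180 = 511 → 511 − 360 = 151°

151°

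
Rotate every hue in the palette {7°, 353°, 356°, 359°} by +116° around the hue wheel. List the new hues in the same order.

123°, 109°, 112°, 115°

7 + 116 = 123°
353 + 116 = 469 → 469 − 360 = 109°
356 + 116 = 472 → 472 − 360 = 112°
359 + 116 = 475 → 475 − 360 = 115°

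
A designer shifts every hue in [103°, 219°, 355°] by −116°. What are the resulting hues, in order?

103 − 116 = -13 → -13 + 360 = 347°
219 − 116 = 103°
355 − 116 = 239°

347°, 103°, 239°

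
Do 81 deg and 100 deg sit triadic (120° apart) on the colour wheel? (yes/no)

Angular distance: |81 − 100| = 19 = 19°.
Triadic (120° apart) requires 120°.

no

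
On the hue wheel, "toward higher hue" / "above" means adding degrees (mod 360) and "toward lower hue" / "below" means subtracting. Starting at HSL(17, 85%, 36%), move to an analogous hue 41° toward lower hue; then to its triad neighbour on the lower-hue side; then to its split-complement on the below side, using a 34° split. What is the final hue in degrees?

2°

17 − 41 = -24 → -24 + 360 = 336°   (analog 41° ↓)
336 − 120 = 216°   (triadic ↓)
216 + 146 = 362 → 362 − 360 = 2°   (split-comp 34° ↓)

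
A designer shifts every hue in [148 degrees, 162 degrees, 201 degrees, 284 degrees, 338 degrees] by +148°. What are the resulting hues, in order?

296°, 310°, 349°, 72°, 126°

148 + 148 = 296°
162 + 148 = 310°
201 + 148 = 349°
284 + 148 = 432 → 432 − 360 = 72°
338 + 148 = 486 → 486 − 360 = 126°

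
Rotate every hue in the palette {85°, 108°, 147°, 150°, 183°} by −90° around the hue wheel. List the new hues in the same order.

85 − 90 = -5 → -5 + 360 = 355°
108 − 90 = 18°
147 − 90 = 57°
150 − 90 = 60°
183 − 90 = 93°

355°, 18°, 57°, 60°, 93°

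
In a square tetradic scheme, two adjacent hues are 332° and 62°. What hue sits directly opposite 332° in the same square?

A square tetradic scheme places four hues 90° apart; opposite corners are 180° apart.
332 + 180 = 512 → 512 − 360 = 152°

152°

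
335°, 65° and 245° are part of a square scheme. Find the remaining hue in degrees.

155°

A square tetradic scheme places four hues every 90°.
The full set through 65° is {65°, 155°, 245°, 335°}.
Given {65°, 245°, 335°}, the missing hue is 155°.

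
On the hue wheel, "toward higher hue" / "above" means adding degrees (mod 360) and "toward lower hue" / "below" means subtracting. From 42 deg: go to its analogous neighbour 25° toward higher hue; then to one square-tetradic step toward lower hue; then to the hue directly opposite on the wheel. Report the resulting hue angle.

157°

analog 25° ↑ +25°: 42 + 25 = 67°
square ↓ −90°: 67 − 90 = -23 → -23 + 360 = 337°
complement +180°: 337 + 180 = 517 → 517 − 360 = 157°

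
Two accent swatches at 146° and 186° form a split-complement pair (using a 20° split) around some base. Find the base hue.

The accents sit 20° either side of the complement, so the complement is their short-arc midpoint on the wheel.
Short-arc midpoint of 146° and 186°: 166°.
Base is 180° from the complement: 166 − 180 = -14 → -14 + 360 = 346°

346°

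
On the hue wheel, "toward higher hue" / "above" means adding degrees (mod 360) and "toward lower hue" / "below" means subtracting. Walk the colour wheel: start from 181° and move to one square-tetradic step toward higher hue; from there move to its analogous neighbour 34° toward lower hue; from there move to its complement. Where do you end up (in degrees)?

181 + 90 = 271°   (square ↑)
271 − 34 = 237°   (analog 34° ↓)
237 + 180 = 417 → 417 − 360 = 57°   (complement)

57°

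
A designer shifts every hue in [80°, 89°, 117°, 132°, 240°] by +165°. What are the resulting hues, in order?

245°, 254°, 282°, 297°, 45°

80 + 165 = 245°
89 + 165 = 254°
117 + 165 = 282°
132 + 165 = 297°
240 + 165 = 405 → 405 − 360 = 45°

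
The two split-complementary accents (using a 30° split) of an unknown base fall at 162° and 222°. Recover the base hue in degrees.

The accents sit 30° either side of the complement, so the complement is their short-arc midpoint on the wheel.
Short-arc midpoint of 162° and 222°: 192°.
Base is 180° from the complement: 192 − 180 = 12°

12°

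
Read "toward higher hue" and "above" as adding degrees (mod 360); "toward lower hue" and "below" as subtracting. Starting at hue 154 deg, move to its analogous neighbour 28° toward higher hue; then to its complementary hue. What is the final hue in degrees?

2°

154 + 28 = 182°   (analog 28° ↑)
182 + 180 = 362 → 362 − 360 = 2°   (complement)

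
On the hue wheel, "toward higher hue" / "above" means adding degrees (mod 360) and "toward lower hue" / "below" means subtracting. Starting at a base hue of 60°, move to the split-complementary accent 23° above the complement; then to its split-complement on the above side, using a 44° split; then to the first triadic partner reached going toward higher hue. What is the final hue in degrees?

247°

+203° (split-comp 23° ↑): 60 + 203 = 263°
+224° (split-comp 44° ↑): 263 + 224 = 487 → 487 − 360 = 127°
+120° (triadic ↑): 127 + 120 = 247°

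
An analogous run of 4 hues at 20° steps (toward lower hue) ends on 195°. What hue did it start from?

3 steps of 20° (toward lower hue) give a net shift of −60°.
Start = end − shift: 195 + 60 = 255°

255°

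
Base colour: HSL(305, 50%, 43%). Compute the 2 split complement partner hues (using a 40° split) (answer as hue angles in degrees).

85° and 165°

Split-complementary hues sit 40° either side of the complement.
Complement of 305°: 305 + 180 = 485 → 485 − 360 = 125°
125 − 40 = 85°
125 + 40 = 165°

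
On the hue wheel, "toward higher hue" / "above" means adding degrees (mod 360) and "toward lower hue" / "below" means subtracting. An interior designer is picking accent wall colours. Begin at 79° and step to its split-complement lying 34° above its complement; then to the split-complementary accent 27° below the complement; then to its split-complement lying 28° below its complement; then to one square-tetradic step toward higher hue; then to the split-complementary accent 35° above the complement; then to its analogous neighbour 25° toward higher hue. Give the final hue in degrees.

208°

79 + 214 = 293°   (split-comp 34° ↑)
293 + 153 = 446 → 446 − 360 = 86°   (split-comp 27° ↓)
86 + 152 = 238°   (split-comp 28° ↓)
238 + 90 = 328°   (square ↑)
328 + 215 = 543 → 543 − 360 = 183°   (split-comp 35° ↑)
183 + 25 = 208°   (analog 25° ↑)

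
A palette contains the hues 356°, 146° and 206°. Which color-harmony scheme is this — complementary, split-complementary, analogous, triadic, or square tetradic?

Sort the hues: 146°, 206°, 356°.
Successive gaps around the wheel: 60°, 150°, 150°.
Two 150° gaps and one 60° gap — a base hue opposite a pair of accents 30° either side of its complement — is the split-complementary pattern.

split-complementary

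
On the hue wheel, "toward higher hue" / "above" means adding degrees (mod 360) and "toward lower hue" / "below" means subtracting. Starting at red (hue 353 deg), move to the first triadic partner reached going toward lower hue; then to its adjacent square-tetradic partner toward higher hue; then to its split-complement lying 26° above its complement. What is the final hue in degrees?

353 − 120 = 233°   (triadic ↓)
233 + 90 = 323°   (square ↑)
323 + 206 = 529 → 529 − 360 = 169°   (split-comp 26° ↑)

169°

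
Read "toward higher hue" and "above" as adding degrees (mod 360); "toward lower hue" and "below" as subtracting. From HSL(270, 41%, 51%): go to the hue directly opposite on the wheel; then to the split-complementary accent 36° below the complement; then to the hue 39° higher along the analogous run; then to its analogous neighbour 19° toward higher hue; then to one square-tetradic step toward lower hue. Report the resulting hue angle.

complement +180°: 270 + 180 = 450 → 450 − 360 = 90°
split-comp 36° ↓ +144°: 90 + 144 = 234°
analog 39° ↑ +39°: 234 + 39 = 273°
analog 19° ↑ +19°: 273 + 19 = 292°
square ↓ −90°: 292 − 90 = 202°

202°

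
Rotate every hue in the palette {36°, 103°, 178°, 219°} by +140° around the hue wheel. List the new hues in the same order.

176°, 243°, 318°, 359°

36 + 140 = 176°
103 + 140 = 243°
178 + 140 = 318°
219 + 140 = 359°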